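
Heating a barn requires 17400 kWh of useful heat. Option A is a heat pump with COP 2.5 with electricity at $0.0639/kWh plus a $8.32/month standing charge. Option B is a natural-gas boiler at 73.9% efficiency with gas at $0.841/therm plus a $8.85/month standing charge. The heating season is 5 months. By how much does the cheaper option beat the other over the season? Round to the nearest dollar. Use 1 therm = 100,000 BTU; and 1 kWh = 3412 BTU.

$234

Heat load = 17400 kWh × 3412 = 59,368,800 BTU
Gas: input = 59,368,800 / 0.739 = 80,336,671 BTU = 803.4 therm → 803.4 × $0.841 = $675.63; + 5 × $8.85 standing = $719.88
Heat pump: 59,368,800 BTU / 3412 = 17,400 kWh heat; / 2.5 = 6,960 kWh in → × $0.0639 = $444.74; + 5 × $8.32 standing = $486.34
Difference = |$719.88 − $486.34| = $233.54 ≈ $234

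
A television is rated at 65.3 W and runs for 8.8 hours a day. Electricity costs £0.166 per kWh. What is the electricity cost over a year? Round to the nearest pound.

£35

Energy = 65.3 W × 8.8 h/day × 365 days = 209,744 Wh = 209.7 kWh
Cost = 209.7 kWh × £0.166/kWh = £34.82 ≈ £35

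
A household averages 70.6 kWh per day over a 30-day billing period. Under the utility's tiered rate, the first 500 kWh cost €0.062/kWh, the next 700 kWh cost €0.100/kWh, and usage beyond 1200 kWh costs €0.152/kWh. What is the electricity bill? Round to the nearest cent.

€240.54

Usage = 70.6 kWh/day × 30 days = 2118 kWh
First 500 kWh × €0.062 = €31.00
Next 700 kWh × €0.100 = €70.00
Remaining 918 kWh × €0.152 = €139.54
Total = €240.54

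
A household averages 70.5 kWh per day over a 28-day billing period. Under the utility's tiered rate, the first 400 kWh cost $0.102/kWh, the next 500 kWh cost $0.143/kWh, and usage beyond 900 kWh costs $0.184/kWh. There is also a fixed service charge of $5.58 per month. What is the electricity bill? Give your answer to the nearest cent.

Usage = 70.5 kWh/day × 28 days = 1974 kWh
First 400 kWh × $0.102 = $40.80
Next 500 kWh × $0.143 = $71.50
Remaining 1074 kWh × $0.184 = $197.62
Energy charge = $309.92; + service $5.58 = $315.50

$315.50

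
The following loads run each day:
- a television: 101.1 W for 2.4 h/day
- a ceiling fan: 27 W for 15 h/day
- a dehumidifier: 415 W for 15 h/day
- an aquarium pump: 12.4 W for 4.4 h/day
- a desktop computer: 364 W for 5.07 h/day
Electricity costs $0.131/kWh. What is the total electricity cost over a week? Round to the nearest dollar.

television: 101.1 W × 2.4 h × 7 d = 1,698 Wh = 1.698 kWh
ceiling fan: 27 W × 15 h × 7 d = 2,835 Wh = 2.835 kWh
dehumidifier: 415 W × 15 h × 7 d = 43,575 Wh = 43.58 kWh
aquarium pump: 12.4 W × 4.4 h × 7 d = 382 Wh = 0.3819 kWh
desktop computer: 364 W × 5.07 h × 7 d = 12,918 Wh = 12.92 kWh
Total energy = 1.698 + 2.835 + 43.58 + 0.3819 + 12.92 = 61.41 kWh
Cost = 61.41 kWh × $0.131 = $8.04 ≈ $8

$8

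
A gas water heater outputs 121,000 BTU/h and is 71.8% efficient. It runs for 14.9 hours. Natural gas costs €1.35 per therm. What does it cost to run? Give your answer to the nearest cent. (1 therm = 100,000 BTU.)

€33.90

Heat delivered = 121,000 BTU/h × 14.9 h = 1,802,900 BTU
Gas input = 1,802,900 / 0.718 = 2,511,003 BTU
= 2,511,003 / 100,000 = 25.11 therm
Cost = 25.11 × €1.35/therm = €33.90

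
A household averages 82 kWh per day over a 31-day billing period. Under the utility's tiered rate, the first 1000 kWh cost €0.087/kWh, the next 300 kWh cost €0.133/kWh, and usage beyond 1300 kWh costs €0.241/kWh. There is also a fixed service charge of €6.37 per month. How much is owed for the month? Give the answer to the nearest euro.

€433

Usage = 82 kWh/day × 31 days = 2542 kWh
First 1000 kWh × €0.087 = €87.00
Next 300 kWh × €0.133 = €39.90
Remaining 1242 kWh × €0.241 = €299.32
Energy charge = €426.22; + service €6.37 = €432.59 ≈ €433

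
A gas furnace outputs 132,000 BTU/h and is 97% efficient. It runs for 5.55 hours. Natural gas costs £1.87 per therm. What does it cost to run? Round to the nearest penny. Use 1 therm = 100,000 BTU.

Heat delivered = 132,000 BTU/h × 5.55 h = 732,600 BTU
Gas input = 732,600 / 0.97 = 755,258 BTU
= 755,258 / 100,000 = 7.553 therm
Cost = 7.553 × £1.87/therm = £14.12

£14.12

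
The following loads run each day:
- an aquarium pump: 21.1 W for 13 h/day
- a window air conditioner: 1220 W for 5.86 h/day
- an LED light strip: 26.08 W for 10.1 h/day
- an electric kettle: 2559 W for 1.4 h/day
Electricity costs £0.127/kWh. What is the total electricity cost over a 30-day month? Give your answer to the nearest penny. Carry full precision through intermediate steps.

aquarium pump: 21.1 W × 13 h × 30 d = 8,229 Wh = 8.229 kWh
window air conditioner: 1220 W × 5.86 h × 30 d = 214,476 Wh = 214.5 kWh
LED light strip: 26.08 W × 10.1 h × 30 d = 7,902 Wh = 7.902 kWh
electric kettle: 2559 W × 1.4 h × 30 d = 107,478 Wh = 107.5 kWh
Total energy = 8.229 + 214.5 + 7.902 + 107.5 = 338.1 kWh
Cost = 338.1 kWh × £0.127 = £42.94

£42.94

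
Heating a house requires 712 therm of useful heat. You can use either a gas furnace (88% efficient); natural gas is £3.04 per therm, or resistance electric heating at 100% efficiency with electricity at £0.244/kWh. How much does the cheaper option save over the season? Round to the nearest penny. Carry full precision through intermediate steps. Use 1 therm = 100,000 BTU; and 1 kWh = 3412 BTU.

£2632.04

Heat load = 712 therm × 100,000 = 71,200,000 BTU
Gas: input = 71,200,000 / 0.880 = 80,909,091 BTU = 809.1 therm → 809.1 × £3.04 = £2,459.64
Electric: 71,200,000 BTU / 3412 = 20,870 kWh → × £0.244 = £5,091.68
Difference = |£2,459.64 − £5,091.68| = £2,632.04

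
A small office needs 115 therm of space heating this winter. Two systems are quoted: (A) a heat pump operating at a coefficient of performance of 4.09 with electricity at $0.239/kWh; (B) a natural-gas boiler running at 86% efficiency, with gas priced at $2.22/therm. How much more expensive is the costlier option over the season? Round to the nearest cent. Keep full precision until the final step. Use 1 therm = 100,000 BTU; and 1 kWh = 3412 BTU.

$99.91

Heat load = 115 therm × 100,000 = 11,500,000 BTU
Gas: input = 11,500,000 / 0.86 = 13,372,093 BTU = 133.7 therm → 133.7 × $2.22 = $296.86
Heat pump: 11,500,000 BTU / 3412 = 3,370 kWh heat; / 4.09 = 824.1 kWh in → × $0.239 = $196.95
Difference = |$296.86 − $196.95| = $99.91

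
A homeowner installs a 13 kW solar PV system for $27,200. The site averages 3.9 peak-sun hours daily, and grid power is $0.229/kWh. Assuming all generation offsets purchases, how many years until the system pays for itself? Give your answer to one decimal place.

Daily generation = 13 kW × 3.9 h = 50.7 kWh
Annual generation = 50.7 × 365 = 18506 kWh
Annual savings = 18506 × $0.229 = $4,237.76
Payback = $27,200 / $4,237.76 = 6.42 years

6.4 years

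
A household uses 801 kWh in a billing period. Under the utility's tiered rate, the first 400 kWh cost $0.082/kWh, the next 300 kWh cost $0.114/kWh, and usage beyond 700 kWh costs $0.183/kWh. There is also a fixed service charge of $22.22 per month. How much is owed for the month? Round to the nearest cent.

First 400 kWh × $0.082 = $32.80
Next 300 kWh × $0.114 = $34.20
Remaining 101 kWh × $0.183 = $18.48
Energy charge = $85.48; + service $22.22 = $107.70

$107.70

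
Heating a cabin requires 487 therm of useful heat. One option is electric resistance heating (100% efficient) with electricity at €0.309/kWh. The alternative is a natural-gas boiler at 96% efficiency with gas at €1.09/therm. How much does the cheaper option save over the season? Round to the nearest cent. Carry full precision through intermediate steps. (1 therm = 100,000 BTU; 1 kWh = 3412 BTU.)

Heat load = 487 therm × 100,000 = 48,700,000 BTU
Gas: input = 48,700,000 / 0.96 = 50,729,167 BTU = 507.3 therm → 507.3 × €1.09 = €552.95
Electric: 48,700,000 BTU / 3412 = 14,270 kWh → × €0.309 = €4,410.40
Difference = |€552.95 − €4,410.40| = €3,857.46

€3857.46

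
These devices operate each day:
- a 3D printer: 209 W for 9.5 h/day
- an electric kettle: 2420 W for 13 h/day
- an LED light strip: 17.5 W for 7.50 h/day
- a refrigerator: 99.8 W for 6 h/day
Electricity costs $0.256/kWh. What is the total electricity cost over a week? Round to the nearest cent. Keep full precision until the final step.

$61.24

3D printer: 209 W × 9.5 h × 7 d = 13,898 Wh = 13.9 kWh
electric kettle: 2420 W × 13 h × 7 d = 220,220 Wh = 220.2 kWh
LED light strip: 17.5 W × 7.50 h × 7 d = 919 Wh = 0.9187 kWh
refrigerator: 99.8 W × 6 h × 7 d = 4,192 Wh = 4.192 kWh
Total energy = 13.9 + 220.2 + 0.9187 + 4.192 = 239.2 kWh
Cost = 239.2 kWh × $0.256 = $61.24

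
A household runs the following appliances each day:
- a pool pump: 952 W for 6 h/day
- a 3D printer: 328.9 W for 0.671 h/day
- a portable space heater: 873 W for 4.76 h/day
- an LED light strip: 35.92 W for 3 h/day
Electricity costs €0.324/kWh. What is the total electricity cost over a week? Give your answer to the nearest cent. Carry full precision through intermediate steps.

pool pump: 952 W × 6 h × 7 d = 39,984 Wh = 39.98 kWh
3D printer: 328.9 W × 0.671 h × 7 d = 1,545 Wh = 1.545 kWh
portable space heater: 873 W × 4.76 h × 7 d = 29,088 Wh = 29.09 kWh
LED light strip: 35.92 W × 3 h × 7 d = 754 Wh = 0.7543 kWh
Total energy = 39.98 + 1.545 + 29.09 + 0.7543 = 71.37 kWh
Cost = 71.37 kWh × €0.324 = €23.12

€23.12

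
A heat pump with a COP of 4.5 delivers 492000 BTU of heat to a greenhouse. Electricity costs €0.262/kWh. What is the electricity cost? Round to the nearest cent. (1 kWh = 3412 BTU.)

Heat delivered = 492,000 BTU / 3412 = 144.2 kWh
Electrical input = 144.2 kWh / 4.5 = 32.04 kWh
Cost = 32.04 × €0.262/kWh = €8.40

€8.40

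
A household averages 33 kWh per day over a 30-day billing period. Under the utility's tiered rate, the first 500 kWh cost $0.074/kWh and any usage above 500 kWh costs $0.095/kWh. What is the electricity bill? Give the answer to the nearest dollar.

Usage = 33 kWh/day × 30 days = 990 kWh
First 500 kWh × $0.074 = $37.00
Remaining 490 kWh × $0.095 = $46.55
Total = $83.55 ≈ $84

$84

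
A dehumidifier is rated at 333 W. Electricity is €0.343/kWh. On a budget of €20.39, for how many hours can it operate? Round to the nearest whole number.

Energy budget = €20.39 / €0.343 per kWh = 59.45 kWh = 59,446 Wh
Runtime = 59,446 Wh / 333 W = 178.5 h

179 h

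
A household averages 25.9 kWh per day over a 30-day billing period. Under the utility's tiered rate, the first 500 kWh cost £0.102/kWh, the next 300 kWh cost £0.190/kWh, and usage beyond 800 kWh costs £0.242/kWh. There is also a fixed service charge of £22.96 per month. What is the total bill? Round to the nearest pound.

Usage = 25.9 kWh/day × 30 days = 777 kWh
First 500 kWh × £0.102 = £51.00
Next 277 kWh × £0.190 = £52.63
Remaining tier: 0 kWh (not reached)
Energy charge = £103.63; + service £22.96 = £126.59 ≈ £127

£127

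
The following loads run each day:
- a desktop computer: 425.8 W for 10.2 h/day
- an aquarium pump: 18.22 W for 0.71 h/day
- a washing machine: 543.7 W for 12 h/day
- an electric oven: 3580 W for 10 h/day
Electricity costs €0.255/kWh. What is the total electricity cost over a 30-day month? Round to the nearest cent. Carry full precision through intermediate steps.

desktop computer: 425.8 W × 10.2 h × 30 d = 130,295 Wh = 130.3 kWh
aquarium pump: 18.22 W × 0.71 h × 30 d = 388 Wh = 0.3881 kWh
washing machine: 543.7 W × 12 h × 30 d = 195,732 Wh = 195.7 kWh
electric oven: 3580 W × 10 h × 30 d = 1,074,000 Wh = 1,074 kWh
Total energy = 130.3 + 0.3881 + 195.7 + 1,074 = 1,400 kWh
Cost = 1,400 kWh × €0.255 = €357.11

€357.11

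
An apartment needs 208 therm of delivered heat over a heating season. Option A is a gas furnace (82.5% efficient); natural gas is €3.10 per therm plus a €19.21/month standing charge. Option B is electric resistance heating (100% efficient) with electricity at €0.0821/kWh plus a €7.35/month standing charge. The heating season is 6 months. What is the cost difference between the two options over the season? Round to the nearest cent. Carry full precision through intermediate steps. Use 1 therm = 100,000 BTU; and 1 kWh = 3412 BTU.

€352.24

Heat load = 208 therm × 100,000 = 20,800,000 BTU
Gas: input = 20,800,000 / 0.825 = 25,212,121 BTU = 252.1 therm → 252.1 × €3.10 = €781.58; + 6 × €19.21 standing = €896.84
Electric: 20,800,000 BTU / 3412 = 6,096 kWh → × €0.0821 = €500.49; + 6 × €7.35 standing = €544.59
Difference = |€896.84 − €544.59| = €352.24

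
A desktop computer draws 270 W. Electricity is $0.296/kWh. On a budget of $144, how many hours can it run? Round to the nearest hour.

1802 h

Energy budget = $144 / $0.296 per kWh = 486.5 kWh = 486,486 Wh
Runtime = 486,486 Wh / 270 W = 1,802 h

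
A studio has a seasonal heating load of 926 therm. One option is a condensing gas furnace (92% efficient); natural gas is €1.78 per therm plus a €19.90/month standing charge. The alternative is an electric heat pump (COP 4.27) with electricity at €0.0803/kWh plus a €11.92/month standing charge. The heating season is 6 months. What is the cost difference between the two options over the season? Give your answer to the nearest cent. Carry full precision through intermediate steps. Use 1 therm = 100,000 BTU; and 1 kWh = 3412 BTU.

€1329.11

Heat load = 926 therm × 100,000 = 92,600,000 BTU
Gas: input = 92,600,000 / 0.92 = 100,652,174 BTU = 1,007 therm → 1,007 × €1.78 = €1,791.61; + 6 × €19.90 standing = €1,911.01
Heat pump: 92,600,000 BTU / 3412 = 27,140 kWh heat; / 4.27 = 6,356 kWh in → × €0.0803 = €510.38; + 6 × €11.92 standing = €581.90
Difference = |€1,911.01 − €581.90| = €1,329.11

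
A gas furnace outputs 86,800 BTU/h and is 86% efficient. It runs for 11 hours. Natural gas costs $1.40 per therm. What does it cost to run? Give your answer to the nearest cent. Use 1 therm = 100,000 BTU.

$15.54

Heat delivered = 86,800 BTU/h × 11 h = 954,800 BTU
Gas input = 954,800 / 0.86 = 1,110,233 BTU
= 1,110,233 / 100,000 = 11.1 therm
Cost = 11.1 × $1.40/therm = $15.54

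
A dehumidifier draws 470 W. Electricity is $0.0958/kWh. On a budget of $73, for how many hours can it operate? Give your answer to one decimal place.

Energy budget = $73 / $0.0958 per kWh = 762 kWh = 762,004 Wh
Runtime = 762,004 Wh / 470 W = 1,621 h

1621.3 h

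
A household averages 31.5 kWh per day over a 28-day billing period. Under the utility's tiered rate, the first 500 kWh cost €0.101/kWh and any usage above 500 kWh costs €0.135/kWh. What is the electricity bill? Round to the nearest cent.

€102.07

Usage = 31.5 kWh/day × 28 days = 882 kWh
First 500 kWh × €0.101 = €50.50
Remaining 382 kWh × €0.135 = €51.57
Total = €102.07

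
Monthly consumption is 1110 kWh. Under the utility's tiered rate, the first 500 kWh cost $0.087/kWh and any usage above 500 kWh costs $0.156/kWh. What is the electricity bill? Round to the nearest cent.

First 500 kWh × $0.087 = $43.50
Remaining 610 kWh × $0.156 = $95.16
Total = $138.66

$138.66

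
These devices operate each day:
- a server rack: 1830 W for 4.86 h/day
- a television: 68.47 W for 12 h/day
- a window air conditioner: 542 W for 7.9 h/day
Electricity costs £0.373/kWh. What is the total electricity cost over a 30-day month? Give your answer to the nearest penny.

£156.63

server rack: 1830 W × 4.86 h × 30 d = 266,814 Wh = 266.8 kWh
television: 68.47 W × 12 h × 30 d = 24,649 Wh = 24.65 kWh
window air conditioner: 542 W × 7.9 h × 30 d = 128,454 Wh = 128.5 kWh
Total energy = 266.8 + 24.65 + 128.5 = 419.9 kWh
Cost = 419.9 kWh × £0.373 = £156.63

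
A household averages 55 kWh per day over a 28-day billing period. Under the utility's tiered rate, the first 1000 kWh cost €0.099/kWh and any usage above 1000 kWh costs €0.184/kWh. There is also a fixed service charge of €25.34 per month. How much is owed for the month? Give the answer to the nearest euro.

€224

Usage = 55 kWh/day × 28 days = 1540 kWh
First 1000 kWh × €0.099 = €99.00
Remaining 540 kWh × €0.184 = €99.36
Energy charge = €198.36; + service €25.34 = €223.70 ≈ €224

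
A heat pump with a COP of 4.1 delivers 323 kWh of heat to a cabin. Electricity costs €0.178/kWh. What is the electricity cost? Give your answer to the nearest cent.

€14.02

Electrical input = 323 kWh / 4.1 = 78.78 kWh
Cost = 78.78 × €0.178/kWh = €14.02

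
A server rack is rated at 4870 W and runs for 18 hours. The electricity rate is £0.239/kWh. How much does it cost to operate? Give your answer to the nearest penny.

Energy = 4870 W × 18 h = 87,660 Wh = 87.66 kWh
Cost = 87.66 kWh × £0.239/kWh = £20.95

£20.95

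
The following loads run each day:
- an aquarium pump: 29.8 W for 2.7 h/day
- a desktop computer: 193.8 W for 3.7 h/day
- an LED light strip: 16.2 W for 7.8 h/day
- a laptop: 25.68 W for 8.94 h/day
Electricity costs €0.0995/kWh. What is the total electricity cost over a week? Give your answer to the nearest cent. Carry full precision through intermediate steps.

aquarium pump: 29.8 W × 2.7 h × 7 d = 563 Wh = 0.5632 kWh
desktop computer: 193.8 W × 3.7 h × 7 d = 5,019 Wh = 5.019 kWh
LED light strip: 16.2 W × 7.8 h × 7 d = 885 Wh = 0.8845 kWh
laptop: 25.68 W × 8.94 h × 7 d = 1,607 Wh = 1.607 kWh
Total energy = 0.5632 + 5.019 + 0.8845 + 1.607 = 8.074 kWh
Cost = 8.074 kWh × €0.0995 = €0.80

€0.80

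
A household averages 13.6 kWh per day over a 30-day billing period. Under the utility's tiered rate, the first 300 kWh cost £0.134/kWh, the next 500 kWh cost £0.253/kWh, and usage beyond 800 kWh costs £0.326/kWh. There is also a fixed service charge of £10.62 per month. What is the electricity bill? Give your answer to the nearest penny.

£78.14

Usage = 13.6 kWh/day × 30 days = 408 kWh
First 300 kWh × £0.134 = £40.20
Next 108 kWh × £0.253 = £27.32
Remaining tier: 0 kWh (not reached)
Energy charge = £67.52; + service £10.62 = £78.14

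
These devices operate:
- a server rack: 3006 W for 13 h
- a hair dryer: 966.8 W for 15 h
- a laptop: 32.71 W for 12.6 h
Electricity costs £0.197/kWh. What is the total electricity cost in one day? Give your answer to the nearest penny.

server rack: 3006 W × 13 h = 39,078 Wh = 39.08 kWh
hair dryer: 966.8 W × 15 h = 14,502 Wh = 14.5 kWh
laptop: 32.71 W × 12.6 h = 412 Wh = 0.4121 kWh
Total energy = 39.08 + 14.5 + 0.4121 = 53.99 kWh
Cost = 53.99 kWh × £0.197 = £10.64

£10.64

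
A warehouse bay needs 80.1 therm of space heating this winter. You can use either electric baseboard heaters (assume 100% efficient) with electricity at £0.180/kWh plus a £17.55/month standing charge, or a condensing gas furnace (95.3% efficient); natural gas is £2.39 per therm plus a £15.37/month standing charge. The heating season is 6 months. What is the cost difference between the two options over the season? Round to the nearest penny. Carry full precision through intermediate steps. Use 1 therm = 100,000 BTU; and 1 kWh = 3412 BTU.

Heat load = 80.1 therm × 100,000 = 8,010,000 BTU
Gas: input = 8,010,000 / 0.953 = 8,405,037 BTU = 84.05 therm → 84.05 × £2.39 = £200.88; + 6 × £15.37 standing = £293.10
Electric: 8,010,000 BTU / 3412 = 2,348 kWh → × £0.180 = £422.57; + 6 × £17.55 standing = £527.87
Difference = |£293.10 − £527.87| = £234.77

£234.77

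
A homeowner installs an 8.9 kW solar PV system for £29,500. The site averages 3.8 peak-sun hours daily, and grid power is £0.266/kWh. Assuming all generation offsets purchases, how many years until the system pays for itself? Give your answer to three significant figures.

8.98 years

Daily generation = 8.9 kW × 3.8 h = 33.82 kWh
Annual generation = 33.82 × 365 = 12344 kWh
Annual savings = 12344 × £0.266 = £3,283.58
Payback = £29,500 / £3,283.58 = 8.98 years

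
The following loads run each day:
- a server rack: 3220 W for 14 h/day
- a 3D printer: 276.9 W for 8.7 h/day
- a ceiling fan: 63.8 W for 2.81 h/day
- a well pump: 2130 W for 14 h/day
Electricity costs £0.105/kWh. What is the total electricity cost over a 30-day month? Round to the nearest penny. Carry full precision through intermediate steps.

£244.09

server rack: 3220 W × 14 h × 30 d = 1,352,400 Wh = 1,352 kWh
3D printer: 276.9 W × 8.7 h × 30 d = 72,271 Wh = 72.27 kWh
ceiling fan: 63.8 W × 2.81 h × 30 d = 5,378 Wh = 5.378 kWh
well pump: 2130 W × 14 h × 30 d = 894,600 Wh = 894.6 kWh
Total energy = 1,352 + 72.27 + 5.378 + 894.6 = 2,325 kWh
Cost = 2,325 kWh × £0.105 = £244.09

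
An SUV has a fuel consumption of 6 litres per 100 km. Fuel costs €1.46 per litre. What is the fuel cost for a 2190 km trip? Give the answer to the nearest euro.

€192

Fuel = 6 L/100 km × 2190 km / 100 = 131.4 L
Cost = 131.4 L × €1.46/L = €191.84 ≈ €192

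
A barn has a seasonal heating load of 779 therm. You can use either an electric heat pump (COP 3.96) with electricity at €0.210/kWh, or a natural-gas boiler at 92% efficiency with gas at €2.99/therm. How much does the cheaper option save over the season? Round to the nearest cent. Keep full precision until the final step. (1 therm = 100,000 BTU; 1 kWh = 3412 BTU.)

€1321.01

Heat load = 779 therm × 100,000 = 77,900,000 BTU
Gas: input = 77,900,000 / 0.92 = 84,673,913 BTU = 846.7 therm → 846.7 × €2.99 = €2,531.75
Heat pump: 77,900,000 BTU / 3412 = 22,830 kWh heat; / 3.96 = 5,765 kWh in → × €0.210 = €1,210.74
Difference = |€2,531.75 − €1,210.74| = €1,321.01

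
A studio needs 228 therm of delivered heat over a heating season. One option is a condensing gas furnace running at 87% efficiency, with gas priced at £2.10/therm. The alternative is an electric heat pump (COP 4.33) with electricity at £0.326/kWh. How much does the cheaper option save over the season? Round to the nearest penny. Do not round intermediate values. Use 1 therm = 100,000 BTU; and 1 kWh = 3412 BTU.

£47.24

Heat load = 228 therm × 100,000 = 22,800,000 BTU
Gas: input = 22,800,000 / 0.87 = 26,206,897 BTU = 262.1 therm → 262.1 × £2.10 = £550.34
Heat pump: 22,800,000 BTU / 3412 = 6,682 kWh heat; / 4.33 = 1,543 kWh in → × £0.326 = £503.10
Difference = |£550.34 − £503.10| = £47.24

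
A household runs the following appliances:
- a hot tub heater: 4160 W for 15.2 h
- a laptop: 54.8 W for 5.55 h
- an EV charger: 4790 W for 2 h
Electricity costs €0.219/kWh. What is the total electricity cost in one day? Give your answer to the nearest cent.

hot tub heater: 4160 W × 15.2 h = 63,232 Wh = 63.23 kWh
laptop: 54.8 W × 5.55 h = 304 Wh = 0.3041 kWh
EV charger: 4790 W × 2 h = 9,580 Wh = 9.58 kWh
Total energy = 63.23 + 0.3041 + 9.58 = 73.12 kWh
Cost = 73.12 kWh × €0.219 = €16.01

€16.01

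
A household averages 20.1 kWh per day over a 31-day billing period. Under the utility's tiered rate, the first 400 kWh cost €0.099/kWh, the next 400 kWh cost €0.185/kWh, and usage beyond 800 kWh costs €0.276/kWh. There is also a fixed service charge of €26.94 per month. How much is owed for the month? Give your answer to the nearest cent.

€107.81

Usage = 20.1 kWh/day × 31 days = 623.1 kWh
First 400 kWh × €0.099 = €39.60
Next 223.1 kWh × €0.185 = €41.27
Remaining tier: 0 kWh (not reached)
Energy charge = €80.87; + service €26.94 = €107.81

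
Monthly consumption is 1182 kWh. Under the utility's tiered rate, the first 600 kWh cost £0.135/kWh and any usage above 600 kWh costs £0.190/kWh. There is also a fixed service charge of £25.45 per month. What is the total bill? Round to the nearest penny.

First 600 kWh × £0.135 = £81.00
Remaining 582 kWh × £0.190 = £110.58
Energy charge = £191.58; + service £25.45 = £217.03

£217.03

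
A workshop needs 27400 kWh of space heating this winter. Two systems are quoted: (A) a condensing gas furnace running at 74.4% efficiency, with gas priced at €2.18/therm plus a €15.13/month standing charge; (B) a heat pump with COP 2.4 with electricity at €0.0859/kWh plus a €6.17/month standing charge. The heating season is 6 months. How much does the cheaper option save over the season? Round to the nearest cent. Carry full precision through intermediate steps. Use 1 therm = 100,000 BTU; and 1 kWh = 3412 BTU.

Heat load = 27400 kWh × 3412 = 93,488,800 BTU
Gas: input = 93,488,800 / 0.744 = 125,656,989 BTU = 1,257 therm → 1,257 × €2.18 = €2,739.32; + 6 × €15.13 standing = €2,830.10
Heat pump: 93,488,800 BTU / 3412 = 27,400 kWh heat; / 2.4 = 11,420 kWh in → × €0.0859 = €980.69; + 6 × €6.17 standing = €1,017.71
Difference = |€2,830.10 − €1,017.71| = €1,812.39

€1812.39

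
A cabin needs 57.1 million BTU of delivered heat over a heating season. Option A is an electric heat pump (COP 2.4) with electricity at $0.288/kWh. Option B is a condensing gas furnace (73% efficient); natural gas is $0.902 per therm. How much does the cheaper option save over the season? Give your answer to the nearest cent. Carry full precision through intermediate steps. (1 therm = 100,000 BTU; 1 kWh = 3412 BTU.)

$1302.67

Heat load = 57.1 × 10⁶ BTU = 57,100,000 BTU
Gas: input = 57,100,000 / 0.73 = 78,219,178 BTU = 782.2 therm → 782.2 × $0.902 = $705.54
Heat pump: 57,100,000 BTU / 3412 = 16,740 kWh heat; / 2.4 = 6,973 kWh in → × $0.288 = $2,008.21
Difference = |$705.54 − $2,008.21| = $1,302.67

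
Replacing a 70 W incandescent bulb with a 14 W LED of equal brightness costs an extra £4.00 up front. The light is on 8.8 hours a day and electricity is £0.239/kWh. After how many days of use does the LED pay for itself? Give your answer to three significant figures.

Power saved = 70 − 14 = 56 W
Daily energy saved = 56 W × 8.8 h = 492.8 Wh = 0.4928 kWh
Daily savings = 0.4928 × £0.239 = £0.1178
Payback = £4.00 / £0.1178 per day = 33.96 days

34 days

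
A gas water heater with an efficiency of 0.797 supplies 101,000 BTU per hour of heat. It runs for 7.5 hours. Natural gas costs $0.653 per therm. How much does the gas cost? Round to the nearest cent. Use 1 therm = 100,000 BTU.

$6.21

Heat delivered = 101,000 BTU/h × 7.5 h = 757,500 BTU
Gas input = 757,500 / 0.797 = 950,439 BTU
= 950,439 / 100,000 = 9.504 therm
Cost = 9.504 × $0.653/therm = $6.21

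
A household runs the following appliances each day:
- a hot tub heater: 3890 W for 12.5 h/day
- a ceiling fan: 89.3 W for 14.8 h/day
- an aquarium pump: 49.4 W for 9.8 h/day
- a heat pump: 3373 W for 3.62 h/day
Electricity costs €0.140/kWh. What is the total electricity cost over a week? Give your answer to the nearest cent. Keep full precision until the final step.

hot tub heater: 3890 W × 12.5 h × 7 d = 340,375 Wh = 340.4 kWh
ceiling fan: 89.3 W × 14.8 h × 7 d = 9,251 Wh = 9.251 kWh
aquarium pump: 49.4 W × 9.8 h × 7 d = 3,389 Wh = 3.389 kWh
heat pump: 3373 W × 3.62 h × 7 d = 85,472 Wh = 85.47 kWh
Total energy = 340.4 + 9.251 + 3.389 + 85.47 = 438.5 kWh
Cost = 438.5 kWh × €0.140 = €61.39

€61.39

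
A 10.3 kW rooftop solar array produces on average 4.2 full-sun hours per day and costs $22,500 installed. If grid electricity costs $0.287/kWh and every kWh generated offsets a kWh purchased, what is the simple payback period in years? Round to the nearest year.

5 years

Daily generation = 10.3 kW × 4.2 h = 43.26 kWh
Annual generation = 43.26 × 365 = 15790 kWh
Annual savings = 15790 × $0.287 = $4,531.70
Payback = $22,500 / $4,531.70 = 4.97 years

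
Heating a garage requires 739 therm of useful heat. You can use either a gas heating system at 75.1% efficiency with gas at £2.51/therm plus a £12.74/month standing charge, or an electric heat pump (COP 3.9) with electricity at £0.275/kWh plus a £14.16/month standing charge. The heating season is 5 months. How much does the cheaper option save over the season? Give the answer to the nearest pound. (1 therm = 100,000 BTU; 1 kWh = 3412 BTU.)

Heat load = 739 therm × 100,000 = 73,900,000 BTU
Gas: input = 73,900,000 / 0.751 = 98,402,130 BTU = 984 therm → 984 × £2.51 = £2,469.89; + 5 × £12.74 standing = £2,533.59
Heat pump: 73,900,000 BTU / 3412 = 21,660 kWh heat; / 3.9 = 5,554 kWh in → × £0.275 = £1,527.23; + 5 × £14.16 standing = £1,598.03
Difference = |£2,533.59 − £1,598.03| = £935.57 ≈ £936

£936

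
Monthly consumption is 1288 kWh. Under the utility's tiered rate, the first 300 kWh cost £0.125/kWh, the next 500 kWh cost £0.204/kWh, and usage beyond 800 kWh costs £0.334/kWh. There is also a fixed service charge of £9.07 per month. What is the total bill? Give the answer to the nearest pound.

First 300 kWh × £0.125 = £37.50
Next 500 kWh × £0.204 = £102.00
Remaining 488 kWh × £0.334 = £162.99
Energy charge = £302.49; + service £9.07 = £311.56 ≈ £312

£312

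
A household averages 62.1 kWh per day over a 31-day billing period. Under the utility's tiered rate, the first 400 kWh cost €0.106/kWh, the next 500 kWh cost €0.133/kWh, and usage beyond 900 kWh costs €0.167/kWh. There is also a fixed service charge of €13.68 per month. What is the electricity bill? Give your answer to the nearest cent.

Usage = 62.1 kWh/day × 31 days = 1925.1 kWh
First 400 kWh × €0.106 = €42.40
Next 500 kWh × €0.133 = €66.50
Remaining 1025.1 kWh × €0.167 = €171.19
Energy charge = €280.09; + service €13.68 = €293.77

€293.77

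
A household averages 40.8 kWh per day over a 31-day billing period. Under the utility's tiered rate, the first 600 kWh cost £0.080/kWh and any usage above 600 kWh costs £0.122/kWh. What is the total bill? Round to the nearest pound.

Usage = 40.8 kWh/day × 31 days = 1264.8 kWh
First 600 kWh × £0.080 = £48.00
Remaining 664.8 kWh × £0.122 = £81.11
Total = £129.11 ≈ £129

£129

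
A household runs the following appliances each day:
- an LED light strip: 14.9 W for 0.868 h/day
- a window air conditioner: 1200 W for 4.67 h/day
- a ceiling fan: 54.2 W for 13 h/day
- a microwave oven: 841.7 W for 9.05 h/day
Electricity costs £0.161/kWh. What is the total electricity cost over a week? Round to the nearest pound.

LED light strip: 14.9 W × 0.868 h × 7 d = 91 Wh = 0.09053 kWh
window air conditioner: 1200 W × 4.67 h × 7 d = 39,228 Wh = 39.23 kWh
ceiling fan: 54.2 W × 13 h × 7 d = 4,932 Wh = 4.932 kWh
microwave oven: 841.7 W × 9.05 h × 7 d = 53,322 Wh = 53.32 kWh
Total energy = 0.09053 + 39.23 + 4.932 + 53.32 = 97.57 kWh
Cost = 97.57 kWh × £0.161 = £15.71 ≈ £16

£16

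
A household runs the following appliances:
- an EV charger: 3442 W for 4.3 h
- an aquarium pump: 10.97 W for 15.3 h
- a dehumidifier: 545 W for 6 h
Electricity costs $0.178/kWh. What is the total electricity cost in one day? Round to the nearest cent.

$3.25

EV charger: 3442 W × 4.3 h = 14,801 Wh = 14.8 kWh
aquarium pump: 10.97 W × 15.3 h = 168 Wh = 0.1678 kWh
dehumidifier: 545 W × 6 h = 3,270 Wh = 3.27 kWh
Total energy = 14.8 + 0.1678 + 3.27 = 18.24 kWh
Cost = 18.24 kWh × $0.178 = $3.25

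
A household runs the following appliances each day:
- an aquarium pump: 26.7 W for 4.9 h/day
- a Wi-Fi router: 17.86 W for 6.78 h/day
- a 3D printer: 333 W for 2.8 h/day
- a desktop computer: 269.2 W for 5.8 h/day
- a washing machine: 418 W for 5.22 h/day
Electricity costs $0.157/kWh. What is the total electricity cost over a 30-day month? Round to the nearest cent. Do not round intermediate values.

aquarium pump: 26.7 W × 4.9 h × 30 d = 3,925 Wh = 3.925 kWh
Wi-Fi router: 17.86 W × 6.78 h × 30 d = 3,633 Wh = 3.633 kWh
3D printer: 333 W × 2.8 h × 30 d = 27,972 Wh = 27.97 kWh
desktop computer: 269.2 W × 5.8 h × 30 d = 46,841 Wh = 46.84 kWh
washing machine: 418 W × 5.22 h × 30 d = 65,459 Wh = 65.46 kWh
Total energy = 3.925 + 3.633 + 27.97 + 46.84 + 65.46 = 147.8 kWh
Cost = 147.8 kWh × $0.157 = $23.21

$23.21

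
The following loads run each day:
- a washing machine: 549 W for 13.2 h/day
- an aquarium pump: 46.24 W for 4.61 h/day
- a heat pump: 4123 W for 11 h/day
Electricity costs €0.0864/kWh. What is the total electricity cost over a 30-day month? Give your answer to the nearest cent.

washing machine: 549 W × 13.2 h × 30 d = 217,404 Wh = 217.4 kWh
aquarium pump: 46.24 W × 4.61 h × 30 d = 6,395 Wh = 6.395 kWh
heat pump: 4123 W × 11 h × 30 d = 1,360,590 Wh = 1,361 kWh
Total energy = 217.4 + 6.395 + 1,361 = 1,584 kWh
Cost = 1,584 kWh × €0.0864 = €136.89

€136.89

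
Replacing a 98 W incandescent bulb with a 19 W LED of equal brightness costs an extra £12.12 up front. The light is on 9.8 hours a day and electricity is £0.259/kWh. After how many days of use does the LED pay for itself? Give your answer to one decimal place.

Power saved = 98 − 19 = 79 W
Daily energy saved = 79 W × 9.8 h = 774.2 Wh = 0.7742 kWh
Daily savings = 0.7742 × £0.259 = £0.2005
Payback = £12.12 / £0.2005 per day = 60.44 days

60.4 days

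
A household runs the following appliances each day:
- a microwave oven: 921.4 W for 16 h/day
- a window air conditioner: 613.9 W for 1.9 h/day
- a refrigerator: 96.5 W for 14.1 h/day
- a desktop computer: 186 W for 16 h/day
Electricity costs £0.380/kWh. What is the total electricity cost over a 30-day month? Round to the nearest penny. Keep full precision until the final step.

microwave oven: 921.4 W × 16 h × 30 d = 442,272 Wh = 442.3 kWh
window air conditioner: 613.9 W × 1.9 h × 30 d = 34,992 Wh = 34.99 kWh
refrigerator: 96.5 W × 14.1 h × 30 d = 40,819 Wh = 40.82 kWh
desktop computer: 186 W × 16 h × 30 d = 89,280 Wh = 89.28 kWh
Total energy = 442.3 + 34.99 + 40.82 + 89.28 = 607.4 kWh
Cost = 607.4 kWh × £0.380 = £230.80

£230.80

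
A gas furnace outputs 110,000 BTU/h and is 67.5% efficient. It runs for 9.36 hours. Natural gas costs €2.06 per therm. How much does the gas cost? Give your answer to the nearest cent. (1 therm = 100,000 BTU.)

Heat delivered = 110,000 BTU/h × 9.36 h = 1,029,600 BTU
Gas input = 1,029,600 / 0.675 = 1,525,333 BTU
= 1,525,333 / 100,000 = 15.25 therm
Cost = 15.25 × €2.06/therm = €31.42

€31.42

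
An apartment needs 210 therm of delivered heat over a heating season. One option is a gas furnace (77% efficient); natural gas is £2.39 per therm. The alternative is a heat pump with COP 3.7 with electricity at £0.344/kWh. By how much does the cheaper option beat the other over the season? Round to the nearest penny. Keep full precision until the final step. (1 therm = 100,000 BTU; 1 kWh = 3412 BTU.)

Heat load = 210 therm × 100,000 = 21,000,000 BTU
Gas: input = 21,000,000 / 0.77 = 27,272,727 BTU = 272.7 therm → 272.7 × £2.39 = £651.82
Heat pump: 21,000,000 BTU / 3412 = 6,155 kWh heat; / 3.7 = 1,663 kWh in → × £0.344 = £572.23
Difference = |£651.82 − £572.23| = £79.59

£79.59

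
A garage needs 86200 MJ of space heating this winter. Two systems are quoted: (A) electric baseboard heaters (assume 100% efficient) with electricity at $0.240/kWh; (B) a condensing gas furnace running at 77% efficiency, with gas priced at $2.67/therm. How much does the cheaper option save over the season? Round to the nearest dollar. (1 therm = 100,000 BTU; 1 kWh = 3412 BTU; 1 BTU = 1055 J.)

$2914

Heat load = 86200 MJ = 86,200,000,000 J / 1055 = 81,706,161 BTU
Gas: input = 81,706,161 / 0.77 = 106,111,898 BTU = 1,061 therm → 1,061 × $2.67 = $2,833.19
Electric: 81,706,161 BTU / 3412 = 23,950 kWh → × $0.240 = $5,747.21
Difference = |$2,833.19 − $5,747.21| = $2,914.02 ≈ $2914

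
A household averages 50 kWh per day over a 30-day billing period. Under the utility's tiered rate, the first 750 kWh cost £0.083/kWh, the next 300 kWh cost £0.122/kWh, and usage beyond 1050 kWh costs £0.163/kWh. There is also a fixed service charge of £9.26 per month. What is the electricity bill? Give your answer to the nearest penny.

£181.46

Usage = 50 kWh/day × 30 days = 1500 kWh
First 750 kWh × £0.083 = £62.25
Next 300 kWh × £0.122 = £36.60
Remaining 450 kWh × £0.163 = £73.35
Energy charge = £172.20; + service £9.26 = £181.46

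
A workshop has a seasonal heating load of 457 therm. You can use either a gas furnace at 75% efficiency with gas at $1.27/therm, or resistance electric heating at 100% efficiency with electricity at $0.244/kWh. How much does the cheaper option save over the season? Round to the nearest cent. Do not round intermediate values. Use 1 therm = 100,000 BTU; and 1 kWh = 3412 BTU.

Heat load = 457 therm × 100,000 = 45,700,000 BTU
Gas: input = 45,700,000 / 0.75 = 60,933,333 BTU = 609.3 therm → 609.3 × $1.27 = $773.85
Electric: 45,700,000 BTU / 3412 = 13,390 kWh → × $0.244 = $3,268.11
Difference = |$773.85 − $3,268.11| = $2,494.26

$2494.26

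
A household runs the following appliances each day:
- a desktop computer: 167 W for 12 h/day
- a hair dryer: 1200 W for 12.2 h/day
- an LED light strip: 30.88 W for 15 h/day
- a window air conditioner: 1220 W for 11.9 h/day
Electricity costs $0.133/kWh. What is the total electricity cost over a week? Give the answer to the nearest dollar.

$29

desktop computer: 167 W × 12 h × 7 d = 14,028 Wh = 14.03 kWh
hair dryer: 1200 W × 12.2 h × 7 d = 102,480 Wh = 102.5 kWh
LED light strip: 30.88 W × 15 h × 7 d = 3,242 Wh = 3.242 kWh
window air conditioner: 1220 W × 11.9 h × 7 d = 101,626 Wh = 101.6 kWh
Total energy = 14.03 + 102.5 + 3.242 + 101.6 = 221.4 kWh
Cost = 221.4 kWh × $0.133 = $29.44 ≈ $29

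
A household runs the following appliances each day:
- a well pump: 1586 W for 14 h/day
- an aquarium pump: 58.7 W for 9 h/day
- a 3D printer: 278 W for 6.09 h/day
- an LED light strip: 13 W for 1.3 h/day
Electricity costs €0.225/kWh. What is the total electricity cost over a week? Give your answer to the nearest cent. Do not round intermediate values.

well pump: 1586 W × 14 h × 7 d = 155,428 Wh = 155.4 kWh
aquarium pump: 58.7 W × 9 h × 7 d = 3,698 Wh = 3.698 kWh
3D printer: 278 W × 6.09 h × 7 d = 11,851 Wh = 11.85 kWh
LED light strip: 13 W × 1.3 h × 7 d = 118 Wh = 0.1183 kWh
Total energy = 155.4 + 3.698 + 11.85 + 0.1183 = 171.1 kWh
Cost = 171.1 kWh × €0.225 = €38.50

€38.50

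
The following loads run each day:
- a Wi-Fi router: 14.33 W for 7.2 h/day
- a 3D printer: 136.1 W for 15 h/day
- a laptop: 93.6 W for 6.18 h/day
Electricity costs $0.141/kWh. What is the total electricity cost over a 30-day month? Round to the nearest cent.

$11.52

Wi-Fi router: 14.33 W × 7.2 h × 30 d = 3,095 Wh = 3.095 kWh
3D printer: 136.1 W × 15 h × 30 d = 61,245 Wh = 61.24 kWh
laptop: 93.6 W × 6.18 h × 30 d = 17,353 Wh = 17.35 kWh
Total energy = 3.095 + 61.24 + 17.35 = 81.69 kWh
Cost = 81.69 kWh × $0.141 = $11.52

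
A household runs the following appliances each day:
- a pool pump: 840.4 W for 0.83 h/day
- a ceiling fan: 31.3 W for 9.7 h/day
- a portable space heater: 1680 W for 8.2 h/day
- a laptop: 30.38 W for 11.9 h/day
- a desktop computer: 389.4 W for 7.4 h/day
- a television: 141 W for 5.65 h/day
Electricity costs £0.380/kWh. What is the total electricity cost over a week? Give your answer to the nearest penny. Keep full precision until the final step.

pool pump: 840.4 W × 0.83 h × 7 d = 4,883 Wh = 4.883 kWh
ceiling fan: 31.3 W × 9.7 h × 7 d = 2,125 Wh = 2.125 kWh
portable space heater: 1680 W × 8.2 h × 7 d = 96,432 Wh = 96.43 kWh
laptop: 30.38 W × 11.9 h × 7 d = 2,531 Wh = 2.531 kWh
desktop computer: 389.4 W × 7.4 h × 7 d = 20,171 Wh = 20.17 kWh
television: 141 W × 5.65 h × 7 d = 5,577 Wh = 5.577 kWh
Total energy = 4.883 + 2.125 + 96.43 + 2.531 + 20.17 + 5.577 = 131.7 kWh
Cost = 131.7 kWh × £0.380 = £50.05

£50.05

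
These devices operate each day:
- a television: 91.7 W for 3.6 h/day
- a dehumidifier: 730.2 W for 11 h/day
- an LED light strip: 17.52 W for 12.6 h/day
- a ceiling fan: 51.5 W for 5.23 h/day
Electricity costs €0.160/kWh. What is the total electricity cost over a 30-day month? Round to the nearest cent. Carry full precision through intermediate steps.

€42.49

television: 91.7 W × 3.6 h × 30 d = 9,904 Wh = 9.904 kWh
dehumidifier: 730.2 W × 11 h × 30 d = 240,966 Wh = 241 kWh
LED light strip: 17.52 W × 12.6 h × 30 d = 6,623 Wh = 6.623 kWh
ceiling fan: 51.5 W × 5.23 h × 30 d = 8,080 Wh = 8.08 kWh
Total energy = 9.904 + 241 + 6.623 + 8.08 = 265.6 kWh
Cost = 265.6 kWh × €0.160 = €42.49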